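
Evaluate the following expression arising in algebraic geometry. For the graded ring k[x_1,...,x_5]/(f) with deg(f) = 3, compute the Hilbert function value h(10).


For R = k[x_1,...,x_n]/(f) with f homogeneous of degree e:
The Hilbert series is (1 - t^e)/(1 - t)^n.
So h(d) = C(d+n-1, n-1) - C(d-e+n-1, n-1) for d >= e.
With n=5, e=3, d=10:
C(10+5-1, 5-1) = C(14, 4) = 1001
C(10-3+5-1, 5-1) = C(11, 4) = 330
h(10) = 1001 - 330 = 671

671


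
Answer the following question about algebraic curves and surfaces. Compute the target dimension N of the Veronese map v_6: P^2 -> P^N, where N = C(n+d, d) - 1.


The Veronese embedding v_d: P^n -> P^N maps each point to all
degree-d monomials in n+1 homogeneous coordinates.
N = C(n+d, d) - 1
N = C(2+6, 6) - 1
N = C(8, 6) - 1
C(8, 6) = 28
N = 28 - 1 = 27

27


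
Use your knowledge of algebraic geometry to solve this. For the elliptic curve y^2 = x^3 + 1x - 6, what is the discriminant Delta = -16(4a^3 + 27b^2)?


Compute each component:
4a^3 = 4*1^3 = 4*1 = 4
27b^2 = 27*(-6)^2 = 27*36 = 972
4a^3 + 27b^2 = 4 + 972 = 976
Delta = -16*976 = -15616

-15616


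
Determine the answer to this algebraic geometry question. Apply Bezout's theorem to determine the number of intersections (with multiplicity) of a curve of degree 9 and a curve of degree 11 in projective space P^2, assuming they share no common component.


Bezout's theorem states the intersection count equals the product of degrees.
Intersection count = 9 * 11 = 99

99


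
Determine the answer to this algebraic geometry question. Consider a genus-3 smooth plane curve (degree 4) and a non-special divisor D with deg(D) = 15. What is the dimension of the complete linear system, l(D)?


First, compute the genus of a smooth plane curve of degree 4:
g = (d-1)(d-2)/2 = (4-1)(4-2)/2 = 3
For a non-special divisor D (i.e., h^1(D) = 0), Riemann-Roch gives:
l(D) = deg(D) - g + 1
Since deg(D) = 15 >= 2g - 1 = 5, D is non-special.
l(D) = 15 - 3 + 1 = 13

13


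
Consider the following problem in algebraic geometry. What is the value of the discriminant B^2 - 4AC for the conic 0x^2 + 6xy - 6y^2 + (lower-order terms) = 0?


The discriminant of a conic Ax^2 + Bxy + Cy^2 + ... = 0 is B^2 - 4AC.
B^2 = 6^2 = 36
4AC = 4*0*(-6) = 0
Discriminant = 36 + 0 = 36

36


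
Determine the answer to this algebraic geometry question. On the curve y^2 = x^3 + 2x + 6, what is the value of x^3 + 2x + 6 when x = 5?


Compute x^3 + 2x + 6 at x = 5:
x^3 = 5^3 = 125
2*x = 2*5 = 10
Sum: 125 + 10 + 6 = 141

141


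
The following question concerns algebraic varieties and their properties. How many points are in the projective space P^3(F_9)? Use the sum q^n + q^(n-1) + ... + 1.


P^3(F_9) has (q^(n+1) - 1)/(q - 1) points.
= 9^3 + 9^2 + 9^1 + 9^0
= 729 + 81 + 9 + 1
= 820

820


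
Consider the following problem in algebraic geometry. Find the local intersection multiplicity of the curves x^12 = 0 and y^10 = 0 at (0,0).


The intersection multiplicity of V(x^a) and V(y^b) at the origin is:
I(O; V(x^12), V(y^10)) = dim_k(k[x,y]/(x^12, y^10))
A basis for k[x,y]/(x^12, y^10) is the set of monomials x^i * y^j
where 0 <= i < 12 and 0 <= j < 10.
The number of such monomials is 12 * 10 = 120

120


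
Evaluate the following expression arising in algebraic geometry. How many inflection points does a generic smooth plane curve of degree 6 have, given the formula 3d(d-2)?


For a general smooth plane curve C of degree d, the inflection points are
the intersection of C with its Hessian curve, which has degree 3(d-2).
By Bezout, the total intersection number is d * 3(d-2) = 6 * 12 = 72.
For a general curve every flex is ordinary, so each contributes
multiplicity 1 to C·Hess(C), and the number of distinct inflection
points is 3d(d-2).
Inflection points = 3*6*(6-2) = 3*6*4 = 72

72


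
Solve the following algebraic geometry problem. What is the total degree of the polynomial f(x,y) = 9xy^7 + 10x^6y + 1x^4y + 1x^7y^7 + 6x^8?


Examine each term for its total degree (sum of exponents).
  Term '9xy^7' has total degree 1+7 = 8.
  Term '10x^6y' has total degree 6+1 = 7.
  Term '1x^4y' has total degree 4+1 = 5.
  Term '1x^7y^7' has total degree 7+7 = 14.
  Term '6x^8' has total degree 8+0 = 8.
The maximum total degree among all terms is 14.

14


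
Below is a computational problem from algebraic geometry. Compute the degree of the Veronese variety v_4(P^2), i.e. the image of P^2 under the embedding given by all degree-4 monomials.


The Veronese variety v_4(P^2) has degree d^r.
d^r = 4^2 = 16

16


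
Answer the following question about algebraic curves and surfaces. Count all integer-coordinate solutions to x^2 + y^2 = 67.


Systematically check integer values of x where x^2 <= 67.
For each valid x, check if 67 - x^2 is a perfect square.
Total integer solutions found: 0

0


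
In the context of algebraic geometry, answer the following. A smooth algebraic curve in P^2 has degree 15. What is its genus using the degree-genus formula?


Using the genus formula for smooth plane curves:
g = (d-1)(d-2)/2
g = (15-1)(15-2)/2
g = 14*13/2
g = 182/2 = 91

91


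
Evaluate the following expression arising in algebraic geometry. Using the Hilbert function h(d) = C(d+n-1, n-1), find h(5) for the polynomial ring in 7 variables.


The Hilbert function for the polynomial ring in 7 variables is:
h(d) = C(d+n-1, n-1)
h(5) = C(5+7-1, 7-1) = C(11, 6)
= 11! / (6! * 5!)
= 462

462


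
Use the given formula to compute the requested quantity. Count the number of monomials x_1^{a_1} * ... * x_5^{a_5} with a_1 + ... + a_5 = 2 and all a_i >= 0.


The number of degree-2 monomials in 5 variables is C(d+n-1, n-1).
= C(2+5-1, 5-1) = C(6, 4)
= 15

15


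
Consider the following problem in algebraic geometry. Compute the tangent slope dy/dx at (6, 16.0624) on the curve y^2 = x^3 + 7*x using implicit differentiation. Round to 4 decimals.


Using implicit differentiation of y^2 = x^3 + 7*x:
2y * dy/dx = 3x^2 + 7
dy/dx = (3x^2 + 7)/(2y)
Numerator: 3*6^2 + 7 = 115
Denominator: 2*16.0624 = 32.1248
dy/dx = 115/32.1248 = 3.5798

3.5798


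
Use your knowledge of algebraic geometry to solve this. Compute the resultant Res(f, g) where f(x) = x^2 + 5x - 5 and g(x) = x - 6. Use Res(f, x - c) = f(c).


For Res(f, x - c), we evaluate f at x = c.
f(6) = 6^2 + 5*6 - 5
= 36 + 30 - 5
= 66 - 5 = 61
Res(f, g) = 61

61


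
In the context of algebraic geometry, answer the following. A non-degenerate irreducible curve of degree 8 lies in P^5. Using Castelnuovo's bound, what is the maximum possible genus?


Castelnuovo's bound: write d - 1 = m(r-1) + epsilon with 0 <= epsilon < r-1.
d - 1 = 8 - 1 = 7
r - 1 = 5 - 1 = 4
7 = 1*4 + 3, so m = 1, epsilon = 3
pi(d, r) = m(m-1)(r-1)/2 + m*epsilon
= 1*0*4/2 + 1*3
= 0/2 + 3
= 0 + 3 = 3

3


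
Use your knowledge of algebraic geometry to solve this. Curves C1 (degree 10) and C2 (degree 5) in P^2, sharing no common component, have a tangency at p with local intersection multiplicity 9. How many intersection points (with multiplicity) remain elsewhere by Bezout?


By Bezout's theorem, the total intersection number is d1 * d2.
Total = 10 * 5 = 50
Intersection multiplicity at p = 9
Remaining intersections = 50 - 9 = 41

41


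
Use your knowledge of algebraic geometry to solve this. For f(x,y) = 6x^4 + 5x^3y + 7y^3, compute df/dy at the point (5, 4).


df/dy = 5*x^3 + 3*7*y^2
At (5,4): 5*5^3 + 3*7*4^2
= 625 + 336
= 961

961


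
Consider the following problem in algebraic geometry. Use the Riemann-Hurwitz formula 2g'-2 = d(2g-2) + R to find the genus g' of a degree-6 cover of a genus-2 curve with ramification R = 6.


Riemann-Hurwitz formula: 2g' - 2 = d(2g - 2) + R
Given: d = 6, g = 2, R = 6
2g' - 2 = 6*(2*2 - 2) + 6
2g' - 2 = 6*2 + 6
2g' - 2 = 12 + 6 = 18
2g' = 20
g' = 10

10


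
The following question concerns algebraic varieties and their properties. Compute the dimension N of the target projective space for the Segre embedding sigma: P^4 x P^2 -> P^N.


The Segre embedding maps P^m x P^n into P^N via
all products of coordinates from each factor.
N = (m+1)(n+1) - 1
N = (4+1)(2+1) - 1
N = 5*3 - 1
N = 15 - 1 = 14

14


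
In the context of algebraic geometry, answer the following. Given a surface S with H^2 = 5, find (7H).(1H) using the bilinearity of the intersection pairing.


Using bilinearity of the intersection pairing on a surface S:
(aH).(bH) = ab * (H.H)
We have H^2 = 5.
D.E = (7H).(1H) = 7*1*5
= 7*5
= 35

35


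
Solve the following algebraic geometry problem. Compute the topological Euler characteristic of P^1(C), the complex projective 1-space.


The complex projective space P^1 has one cell in each even real dimension 0, 2, ..., 2.
The cohomology groups are H^{2k}(P^1) = Z for k = 0,...,1, and 0 otherwise.
Euler characteristic = sum of Betti numbers = 1 per even-dimensional cohomology group.
chi(P^1) = 1 + 1 = 2

2


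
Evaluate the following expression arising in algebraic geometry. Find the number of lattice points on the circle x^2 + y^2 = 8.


Systematically check integer values of x where x^2 <= 8.
For each valid x, check if 8 - x^2 is a perfect square.
x=2: 8 - 4 = 4, sqrt = 2 (valid)
Total integer solutions found: 4

4


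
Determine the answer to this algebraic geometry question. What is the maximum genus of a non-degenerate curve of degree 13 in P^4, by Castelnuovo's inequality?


Castelnuovo's bound: write d - 1 = m(r-1) + epsilon with 0 <= epsilon < r-1.
d - 1 = 13 - 1 = 12
r - 1 = 4 - 1 = 3
12 = 4*3 + 0, so m = 4, epsilon = 0
pi(d, r) = m(m-1)(r-1)/2 + m*epsilon
= 4*3*3/2 + 4*0
= 36/2 + 0
= 18 + 0 = 18

18


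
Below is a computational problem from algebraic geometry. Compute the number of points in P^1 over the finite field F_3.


P^1(F_3) has (q^(n+1) - 1)/(q - 1) points.
= 3^1 + 3^0
= 3 + 1
= 4

4


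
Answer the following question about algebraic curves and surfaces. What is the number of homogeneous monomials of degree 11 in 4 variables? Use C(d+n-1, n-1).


The number of degree-11 monomials in 4 variables is C(d+n-1, n-1).
= C(11+4-1, 4-1) = C(14, 3)
= 364

364


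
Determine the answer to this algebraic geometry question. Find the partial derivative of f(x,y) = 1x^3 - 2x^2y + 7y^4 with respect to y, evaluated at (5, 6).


df/dy = (-2)*x^2 + 4*7*y^3
At (5,6): (-2)*5^2 + 4*7*6^3
= -50 + 6048
= 5998

5998


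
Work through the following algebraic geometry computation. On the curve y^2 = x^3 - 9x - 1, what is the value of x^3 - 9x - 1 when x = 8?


Compute x^3 - 9x - 1 at x = 8:
x^3 = 8^3 = 512
(-9)*x = (-9)*8 = -72
Sum: 512 - 72 - 1 = 439

439


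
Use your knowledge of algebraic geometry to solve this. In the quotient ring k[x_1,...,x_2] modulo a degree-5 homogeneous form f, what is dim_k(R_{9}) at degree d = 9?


For R = k[x_1,...,x_n]/(f) with f homogeneous of degree e:
The Hilbert series is (1 - t^e)/(1 - t)^n.
So h(d) = C(d+n-1, n-1) - C(d-e+n-1, n-1) for d >= e.
With n=2, e=5, d=9:
C(9+2-1, 2-1) = C(10, 1) = 10
C(9-5+2-1, 2-1) = C(5, 1) = 5
h(9) = 10 - 5 = 5

5


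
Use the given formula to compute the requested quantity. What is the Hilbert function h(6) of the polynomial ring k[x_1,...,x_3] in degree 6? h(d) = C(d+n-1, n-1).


The Hilbert function for the polynomial ring in 3 variables is:
h(d) = C(d+n-1, n-1)
h(6) = C(6+3-1, 3-1) = C(8, 2)
= 8! / (2! * 6!)
= 28

28


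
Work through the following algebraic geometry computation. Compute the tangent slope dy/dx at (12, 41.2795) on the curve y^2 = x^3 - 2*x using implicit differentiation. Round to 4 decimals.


Using implicit differentiation of y^2 = x^3 - 2*x:
2y * dy/dx = 3x^2 - 2
dy/dx = (3x^2 - 2)/(2y)
Numerator: 3*12^2 - 2 = 430
Denominator: 2*41.2795 = 82.559
dy/dx = 430/82.559 = 5.2084

5.2084


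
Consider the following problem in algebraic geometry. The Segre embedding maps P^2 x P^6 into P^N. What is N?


The Segre embedding maps P^m x P^n into P^N via
all products of coordinates from each factor.
N = (m+1)(n+1) - 1
N = (2+1)(6+1) - 1
N = 3*7 - 1
N = 21 - 1 = 20

20


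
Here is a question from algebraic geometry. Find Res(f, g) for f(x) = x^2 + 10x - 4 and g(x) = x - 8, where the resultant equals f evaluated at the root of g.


For Res(f, x - c), we evaluate f at x = c.
f(8) = 8^2 + 10*8 - 4
= 64 + 80 - 4
= 144 - 4 = 140
Res(f, g) = 140

140


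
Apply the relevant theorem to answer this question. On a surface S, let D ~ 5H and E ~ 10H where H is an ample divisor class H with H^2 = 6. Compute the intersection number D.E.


Using bilinearity of the intersection pairing on a surface S:
(aH).(bH) = ab * (H.H)
We have H^2 = 6.
D.E = (5H).(10H) = 5*10*6
= 50*6
= 300

300


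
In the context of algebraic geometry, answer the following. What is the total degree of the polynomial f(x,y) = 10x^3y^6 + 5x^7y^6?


Examine each term for its total degree (sum of exponents).
  Term '10x^3y^6' has total degree 3+6 = 9.
  Term '5x^7y^6' has total degree 7+6 = 13.
The maximum total degree among all terms is 13.

13


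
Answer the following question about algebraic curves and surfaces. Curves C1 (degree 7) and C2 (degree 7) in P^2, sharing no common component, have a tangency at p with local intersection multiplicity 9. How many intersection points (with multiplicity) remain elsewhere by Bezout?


By Bezout's theorem, the total intersection number is d1 * d2.
Total = 7 * 7 = 49
Intersection multiplicity at p = 9
Remaining intersections = 49 - 9 = 40

40


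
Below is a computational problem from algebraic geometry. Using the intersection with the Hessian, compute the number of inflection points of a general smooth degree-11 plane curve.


For a general smooth plane curve C of degree d, the inflection points are
the intersection of C with its Hessian curve, which has degree 3(d-2).
By Bezout, the total intersection number is d * 3(d-2) = 11 * 27 = 297.
For a general curve every flex is ordinary, so each contributes
multiplicity 1 to C·Hess(C), and the number of distinct inflection
points is 3d(d-2).
Inflection points = 3*11*(11-2) = 3*11*9 = 297

297


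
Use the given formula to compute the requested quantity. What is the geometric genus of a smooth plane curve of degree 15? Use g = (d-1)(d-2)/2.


Using the genus formula for smooth plane curves:
g = (d-1)(d-2)/2
g = (15-1)(15-2)/2
g = 14*13/2
g = 182/2 = 91

91


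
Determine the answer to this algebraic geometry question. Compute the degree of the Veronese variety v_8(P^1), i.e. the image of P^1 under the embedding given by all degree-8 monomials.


The Veronese variety v_8(P^1) has degree d^r.
d^r = 8^1 = 8

8


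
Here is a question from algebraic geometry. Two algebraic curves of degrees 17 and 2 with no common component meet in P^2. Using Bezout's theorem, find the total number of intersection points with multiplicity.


Bezout's theorem states the intersection count equals the product of degrees.
Intersection count = 17 * 2 = 34

34


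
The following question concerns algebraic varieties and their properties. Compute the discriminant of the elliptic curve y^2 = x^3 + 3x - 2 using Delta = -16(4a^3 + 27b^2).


Compute each component:
4a^3 = 4*3^3 = 4*27 = 108
27b^2 = 27*(-2)^2 = 27*4 = 108
4a^3 + 27b^2 = 108 + 108 = 216
Delta = -16*216 = -3456

-3456


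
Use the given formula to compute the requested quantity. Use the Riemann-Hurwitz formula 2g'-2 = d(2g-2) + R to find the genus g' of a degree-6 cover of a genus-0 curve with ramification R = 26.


Riemann-Hurwitz formula: 2g' - 2 = d(2g - 2) + R
Given: d = 6, g = 0, R = 26
2g' - 2 = 6*(2*0 - 2) + 26
2g' - 2 = 6*(-2) + 26
2g' - 2 = -12 + 26 = 14
2g' = 16
g' = 8

8


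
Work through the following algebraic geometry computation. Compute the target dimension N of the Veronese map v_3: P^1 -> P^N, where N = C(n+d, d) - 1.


The Veronese embedding v_d: P^n -> P^N maps each point to all
degree-d monomials in n+1 homogeneous coordinates.
N = C(n+d, d) - 1
N = C(1+3, 3) - 1
N = C(4, 3) - 1
C(4, 3) = 4
N = 4 - 1 = 3

3


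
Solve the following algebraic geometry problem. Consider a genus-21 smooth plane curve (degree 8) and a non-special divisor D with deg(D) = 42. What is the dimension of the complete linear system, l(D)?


First, compute the genus of a smooth plane curve of degree 8:
g = (d-1)(d-2)/2 = (8-1)(8-2)/2 = 21
For a non-special divisor D (i.e., h^1(D) = 0), Riemann-Roch gives:
l(D) = deg(D) - g + 1
Since deg(D) = 42 >= 2g - 1 = 41, D is non-special.
l(D) = 42 - 21 + 1 = 22

22


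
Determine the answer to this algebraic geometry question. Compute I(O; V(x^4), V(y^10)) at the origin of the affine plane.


The intersection multiplicity of V(x^a) and V(y^b) at the origin is:
I(O; V(x^4), V(y^10)) = dim_k(k[x,y]/(x^4, y^10))
A basis for k[x,y]/(x^4, y^10) is the set of monomials x^i * y^j
where 0 <= i < 4 and 0 <= j < 10.
The number of such monomials is 4 * 10 = 40

40


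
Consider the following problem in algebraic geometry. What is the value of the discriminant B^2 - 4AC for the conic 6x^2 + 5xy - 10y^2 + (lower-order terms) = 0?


The discriminant of a conic Ax^2 + Bxy + Cy^2 + ... = 0 is B^2 - 4AC.
B^2 = 5^2 = 25
4AC = 4*6*(-10) = -240
Discriminant = 25 + 240 = 265

265


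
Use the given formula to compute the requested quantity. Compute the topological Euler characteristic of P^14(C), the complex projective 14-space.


The complex projective space P^14 has one cell in each even real dimension 0, 2, ..., 28.
The cohomology groups are H^{2k}(P^14) = Z for k = 0,...,14, and 0 otherwise.
Euler characteristic = sum of Betti numbers = 1 per even-dimensional cohomology group.
chi(P^14) = 14 + 1 = 15

15


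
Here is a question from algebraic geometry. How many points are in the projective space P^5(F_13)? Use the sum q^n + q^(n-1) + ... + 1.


P^5(F_13) has (q^(n+1) - 1)/(q - 1) points.
= 13^5 + 13^4 + 13^3 + 13^2 + 13^1 + 13^0
= 371293 + 28561 + 2197 + 169 + 13 + 1
= 402234

402234


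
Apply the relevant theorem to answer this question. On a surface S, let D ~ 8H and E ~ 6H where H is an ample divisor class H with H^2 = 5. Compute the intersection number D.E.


Using bilinearity of the intersection pairing on a surface S:
(aH).(bH) = ab * (H.H)
We have H^2 = 5.
D.E = (8H).(6H) = 8*6*5
= 48*5
= 240

240


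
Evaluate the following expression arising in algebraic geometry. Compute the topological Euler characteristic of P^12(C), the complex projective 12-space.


The complex projective space P^12 has one cell in each even real dimension 0, 2, ..., 24.
The cohomology groups are H^{2k}(P^12) = Z for k = 0,...,12, and 0 otherwise.
Euler characteristic = sum of Betti numbers = 1 per even-dimensional cohomology group.
chi(P^12) = 12 + 1 = 13

13


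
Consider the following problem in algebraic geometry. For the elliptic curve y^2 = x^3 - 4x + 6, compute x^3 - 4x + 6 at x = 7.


Compute x^3 - 4x + 6 at x = 7:
x^3 = 7^3 = 343
(-4)*x = (-4)*7 = -28
Sum: 343 - 28 + 6 = 321

321


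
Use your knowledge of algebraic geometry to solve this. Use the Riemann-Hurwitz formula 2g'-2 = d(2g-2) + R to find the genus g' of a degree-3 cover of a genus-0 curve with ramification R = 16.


Riemann-Hurwitz formula: 2g' - 2 = d(2g - 2) + R
Given: d = 3, g = 0, R = 16
2g' - 2 = 3*(2*0 - 2) + 16
2g' - 2 = 3*(-2) + 16
2g' - 2 = -6 + 16 = 10
2g' = 12
g' = 6

6


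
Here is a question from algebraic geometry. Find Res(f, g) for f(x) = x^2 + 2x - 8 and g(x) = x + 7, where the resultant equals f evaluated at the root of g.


For Res(f, x - c), we evaluate f at x = c.
f(-7) = (-7)^2 + 2*(-7) - 8
= 49 - 14 - 8
= 35 - 8 = 27
Res(f, g) = 27

27


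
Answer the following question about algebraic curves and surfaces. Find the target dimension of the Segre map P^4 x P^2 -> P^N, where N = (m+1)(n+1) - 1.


The Segre embedding maps P^m x P^n into P^N via
all products of coordinates from each factor.
N = (m+1)(n+1) - 1
N = (4+1)(2+1) - 1
N = 5*3 - 1
N = 15 - 1 = 14

14


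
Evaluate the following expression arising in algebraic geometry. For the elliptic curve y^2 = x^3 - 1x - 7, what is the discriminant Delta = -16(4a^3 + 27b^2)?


Compute each component:
4a^3 = 4*(-1)^3 = 4*(-1) = -4
27b^2 = 27*(-7)^2 = 27*49 = 1323
4a^3 + 27b^2 = -4 + 1323 = 1319
Delta = -16*1319 = -21104

-21104


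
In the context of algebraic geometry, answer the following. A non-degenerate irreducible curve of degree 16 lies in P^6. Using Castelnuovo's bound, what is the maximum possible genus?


Castelnuovo's bound: write d - 1 = m(r-1) + epsilon with 0 <= epsilon < r-1.
d - 1 = 16 - 1 = 15
r - 1 = 6 - 1 = 5
15 = 3*5 + 0, so m = 3, epsilon = 0
pi(d, r) = m(m-1)(r-1)/2 + m*epsilon
= 3*2*5/2 + 3*0
= 30/2 + 0
= 15 + 0 = 15

15


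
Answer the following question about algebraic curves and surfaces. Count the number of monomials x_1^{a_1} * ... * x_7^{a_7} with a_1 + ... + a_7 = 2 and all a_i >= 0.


The number of degree-2 monomials in 7 variables is C(d+n-1, n-1).
= C(2+7-1, 7-1) = C(8, 6)
= 28

28


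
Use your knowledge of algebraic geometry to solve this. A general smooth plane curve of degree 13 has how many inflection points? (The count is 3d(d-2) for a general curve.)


For a general smooth plane curve C of degree d, the inflection points are
the intersection of C with its Hessian curve, which has degree 3(d-2).
By Bezout, the total intersection number is d * 3(d-2) = 13 * 33 = 429.
For a general curve every flex is ordinary, so each contributes
multiplicity 1 to C·Hess(C), and the number of distinct inflection
points is 3d(d-2).
Inflection points = 3*13*(13-2) = 3*13*11 = 429

429


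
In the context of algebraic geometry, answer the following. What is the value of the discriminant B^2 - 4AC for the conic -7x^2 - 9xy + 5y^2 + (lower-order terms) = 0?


The discriminant of a conic Ax^2 + Bxy + Cy^2 + ... = 0 is B^2 - 4AC.
B^2 = (-9)^2 = 81
4AC = 4*(-7)*5 = -140
Discriminant = 81 + 140 = 221

221


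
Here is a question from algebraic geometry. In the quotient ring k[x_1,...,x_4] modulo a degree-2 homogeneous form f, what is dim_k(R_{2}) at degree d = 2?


For R = k[x_1,...,x_n]/(f) with f homogeneous of degree e:
The Hilbert series is (1 - t^e)/(1 - t)^n.
So h(d) = C(d+n-1, n-1) - C(d-e+n-1, n-1) for d >= e.
With n=4, e=2, d=2:
C(2+4-1, 4-1) = C(5, 3) = 10
C(2-2+4-1, 4-1) = C(3, 3) = 1
h(2) = 10 - 1 = 9

9


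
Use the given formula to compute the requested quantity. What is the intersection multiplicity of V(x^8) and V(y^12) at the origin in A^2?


The intersection multiplicity of V(x^a) and V(y^b) at the origin is:
I(O; V(x^8), V(y^12)) = dim_k(k[x,y]/(x^8, y^12))
A basis for k[x,y]/(x^8, y^12) is the set of monomials x^i * y^j
where 0 <= i < 8 and 0 <= j < 12.
The number of such monomials is 8 * 12 = 96

96


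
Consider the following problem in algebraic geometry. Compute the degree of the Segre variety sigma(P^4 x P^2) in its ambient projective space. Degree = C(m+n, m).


The degree of the Segre variety P^4 x P^2 is C(m+n, m).
= C(6, 4)
= 15

15


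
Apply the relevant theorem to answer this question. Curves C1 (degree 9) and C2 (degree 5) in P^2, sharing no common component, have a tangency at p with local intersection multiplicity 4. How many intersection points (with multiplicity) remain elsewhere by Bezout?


By Bezout's theorem, the total intersection number is d1 * d2.
Total = 9 * 5 = 45
Intersection multiplicity at p = 4
Remaining intersections = 45 - 4 = 41

41


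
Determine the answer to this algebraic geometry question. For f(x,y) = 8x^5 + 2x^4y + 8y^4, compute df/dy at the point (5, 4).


df/dy = 2*x^4 + 4*8*y^3
At (5,4): 2*5^4 + 4*8*4^3
= 1250 + 2048
= 3298

3298


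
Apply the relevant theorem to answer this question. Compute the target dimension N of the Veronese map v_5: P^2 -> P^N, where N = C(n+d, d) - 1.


The Veronese embedding v_d: P^n -> P^N maps each point to all
degree-d monomials in n+1 homogeneous coordinates.
N = C(n+d, d) - 1
N = C(2+5, 5) - 1
N = C(7, 5) - 1
C(7, 5) = 21
N = 21 - 1 = 20

20


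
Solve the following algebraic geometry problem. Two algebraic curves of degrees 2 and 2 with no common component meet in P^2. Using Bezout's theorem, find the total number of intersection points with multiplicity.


Bezout's theorem states the intersection count equals the product of degrees.
Intersection count = 2 * 2 = 4

4


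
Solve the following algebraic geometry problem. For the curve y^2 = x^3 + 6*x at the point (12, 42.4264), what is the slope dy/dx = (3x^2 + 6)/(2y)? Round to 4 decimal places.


Using implicit differentiation of y^2 = x^3 + 6*x:
2y * dy/dx = 3x^2 + 6
dy/dx = (3x^2 + 6)/(2y)
Numerator: 3*12^2 + 6 = 438
Denominator: 2*42.4264 = 84.8528
dy/dx = 438/84.8528 = 5.1619

5.1619


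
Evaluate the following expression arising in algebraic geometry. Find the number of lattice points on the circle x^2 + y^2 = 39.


Systematically check integer values of x where x^2 <= 39.
For each valid x, check if 39 - x^2 is a perfect square.
Total integer solutions found: 0

0


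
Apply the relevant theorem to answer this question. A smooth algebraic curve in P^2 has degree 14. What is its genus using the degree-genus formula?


Using the genus formula for smooth plane curves:
g = (d-1)(d-2)/2
g = (14-1)(14-2)/2
g = 13*12/2
g = 156/2 = 78

78


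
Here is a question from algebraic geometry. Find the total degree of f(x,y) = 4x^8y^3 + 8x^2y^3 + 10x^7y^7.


Examine each term for its total degree (sum of exponents).
  Term '4x^8y^3' has total degree 8+3 = 11.
  Term '8x^2y^3' has total degree 2+3 = 5.
  Term '10x^7y^7' has total degree 7+7 = 14.
The maximum total degree among all terms is 14.

14


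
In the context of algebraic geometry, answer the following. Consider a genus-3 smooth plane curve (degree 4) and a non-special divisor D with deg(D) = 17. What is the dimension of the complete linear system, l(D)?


First, compute the genus of a smooth plane curve of degree 4:
g = (d-1)(d-2)/2 = (4-1)(4-2)/2 = 3
For a non-special divisor D (i.e., h^1(D) = 0), Riemann-Roch gives:
l(D) = deg(D) - g + 1
Since deg(D) = 17 >= 2g - 1 = 5, D is non-special.
l(D) = 17 - 3 + 1 = 15

15


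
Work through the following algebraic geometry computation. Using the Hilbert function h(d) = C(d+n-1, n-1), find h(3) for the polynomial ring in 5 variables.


The Hilbert function for the polynomial ring in 5 variables is:
h(d) = C(d+n-1, n-1)
h(3) = C(3+5-1, 5-1) = C(7, 4)
= 7! / (4! * 3!)
= 35

35


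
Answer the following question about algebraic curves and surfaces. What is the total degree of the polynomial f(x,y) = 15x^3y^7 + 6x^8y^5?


Examine each term for its total degree (sum of exponents).
  Term '15x^3y^7' has total degree 3+7 = 10.
  Term '6x^8y^5' has total degree 8+5 = 13.
The maximum total degree among all terms is 13.

13


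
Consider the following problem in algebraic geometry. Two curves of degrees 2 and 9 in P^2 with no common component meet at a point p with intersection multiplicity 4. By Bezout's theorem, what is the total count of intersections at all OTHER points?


By Bezout's theorem, the total intersection number is d1 * d2.
Total = 2 * 9 = 18
Intersection multiplicity at p = 4
Remaining intersections = 18 - 4 = 14

14


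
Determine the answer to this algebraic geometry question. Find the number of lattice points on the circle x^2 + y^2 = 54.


Systematically check integer values of x where x^2 <= 54.
For each valid x, check if 54 - x^2 is a perfect square.
Total integer solutions found: 0

0


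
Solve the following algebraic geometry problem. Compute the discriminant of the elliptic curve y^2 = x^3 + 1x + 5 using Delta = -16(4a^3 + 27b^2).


Compute each component:
4a^3 = 4*1^3 = 4*1 = 4
27b^2 = 27*5^2 = 27*25 = 675
4a^3 + 27b^2 = 4 + 675 = 679
Delta = -16*679 = -10864

-10864


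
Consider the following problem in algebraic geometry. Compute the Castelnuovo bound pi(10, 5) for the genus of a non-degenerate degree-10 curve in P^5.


Castelnuovo's bound: write d - 1 = m(r-1) + epsilon with 0 <= epsilon < r-1.
d - 1 = 10 - 1 = 9
r - 1 = 5 - 1 = 4
9 = 2*4 + 1, so m = 2, epsilon = 1
pi(d, r) = m(m-1)(r-1)/2 + m*epsilon
= 2*1*4/2 + 2*1
= 8/2 + 2
= 4 + 2 = 6

6


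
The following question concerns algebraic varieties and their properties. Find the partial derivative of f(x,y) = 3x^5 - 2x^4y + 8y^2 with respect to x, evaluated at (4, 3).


df/dx = 5*3*x^4 + 4*(-2)*x^3*y
At (4,3): 5*3*4^4 + 4*(-2)*4^3*3
= 3840 - 1536
= 2304

2304


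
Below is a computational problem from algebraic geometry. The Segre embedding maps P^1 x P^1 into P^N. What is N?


The Segre embedding maps P^m x P^n into P^N via
all products of coordinates from each factor.
N = (m+1)(n+1) - 1
N = (1+1)(1+1) - 1
N = 2*2 - 1
N = 4 - 1 = 3

3


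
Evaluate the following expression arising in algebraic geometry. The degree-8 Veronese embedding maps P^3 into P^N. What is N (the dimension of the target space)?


The Veronese embedding v_d: P^n -> P^N maps each point to all
degree-d monomials in n+1 homogeneous coordinates.
N = C(n+d, d) - 1
N = C(3+8, 8) - 1
N = C(11, 8) - 1
C(11, 8) = 165
N = 165 - 1 = 164

164


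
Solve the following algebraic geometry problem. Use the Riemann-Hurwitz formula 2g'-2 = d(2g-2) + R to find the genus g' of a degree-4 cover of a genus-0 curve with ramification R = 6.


Riemann-Hurwitz formula: 2g' - 2 = d(2g - 2) + R
Given: d = 4, g = 0, R = 6
2g' - 2 = 4*(2*0 - 2) + 6
2g' - 2 = 4*(-2) + 6
2g' - 2 = -8 + 6 = -2
2g' = 0
g' = 0

0


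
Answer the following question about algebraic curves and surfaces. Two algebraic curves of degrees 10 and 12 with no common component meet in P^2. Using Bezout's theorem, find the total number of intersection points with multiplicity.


Bezout's theorem states the intersection count equals the product of degrees.
Intersection count = 10 * 12 = 120

120


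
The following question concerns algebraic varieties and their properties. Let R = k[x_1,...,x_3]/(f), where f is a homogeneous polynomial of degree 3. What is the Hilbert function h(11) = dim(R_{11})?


For R = k[x_1,...,x_n]/(f) with f homogeneous of degree e:
The Hilbert series is (1 - t^e)/(1 - t)^n.
So h(d) = C(d+n-1, n-1) - C(d-e+n-1, n-1) for d >= e.
With n=3, e=3, d=11:
C(11+3-1, 3-1) = C(13, 2) = 78
C(11-3+3-1, 3-1) = C(10, 2) = 45
h(11) = 78 - 45 = 33

33


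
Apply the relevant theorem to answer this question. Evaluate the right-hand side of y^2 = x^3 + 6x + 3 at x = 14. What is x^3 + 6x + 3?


Compute x^3 + 6x + 3 at x = 14:
x^3 = 14^3 = 2744
6*x = 6*14 = 84
Sum: 2744 + 84 + 3 = 2831

2831


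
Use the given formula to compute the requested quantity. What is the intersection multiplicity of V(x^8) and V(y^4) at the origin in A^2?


The intersection multiplicity of V(x^a) and V(y^b) at the origin is:
I(O; V(x^8), V(y^4)) = dim_k(k[x,y]/(x^8, y^4))
A basis for k[x,y]/(x^8, y^4) is the set of monomials x^i * y^j
where 0 <= i < 8 and 0 <= j < 4.
The number of such monomials is 8 * 4 = 32

32


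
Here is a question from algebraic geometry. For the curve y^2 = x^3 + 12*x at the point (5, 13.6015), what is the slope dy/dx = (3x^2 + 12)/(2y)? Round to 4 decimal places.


Using implicit differentiation of y^2 = x^3 + 12*x:
2y * dy/dx = 3x^2 + 12
dy/dx = (3x^2 + 12)/(2y)
Numerator: 3*5^2 + 12 = 87
Denominator: 2*13.6015 = 27.203
dy/dx = 87/27.203 = 3.1982

3.1982


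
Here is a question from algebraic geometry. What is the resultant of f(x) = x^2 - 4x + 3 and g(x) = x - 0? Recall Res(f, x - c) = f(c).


For Res(f, x - c), we evaluate f at x = c.
f(0) = 0^2 - 4*0 + 3
= 0 + 0 + 3
= 0 + 3 = 3
Res(f, g) = 3

3


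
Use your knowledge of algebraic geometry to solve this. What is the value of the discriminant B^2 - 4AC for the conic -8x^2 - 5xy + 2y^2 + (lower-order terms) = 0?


The discriminant of a conic Ax^2 + Bxy + Cy^2 + ... = 0 is B^2 - 4AC.
B^2 = (-5)^2 = 25
4AC = 4*(-8)*2 = -64
Discriminant = 25 + 64 = 89

89


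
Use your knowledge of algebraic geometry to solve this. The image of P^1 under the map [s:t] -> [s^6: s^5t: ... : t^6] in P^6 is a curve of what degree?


The rational normal curve in P^6 is the image of P^1 under the 6-uple Veronese.
A general hyperplane in P^6 pulls back to a degree-6 form on P^1, which has 6 zeros,
so the curve meets a general hyperplane in 6 points. Degree = 6.

6


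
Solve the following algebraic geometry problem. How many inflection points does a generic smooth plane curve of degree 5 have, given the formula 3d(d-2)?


For a general smooth plane curve C of degree d, the inflection points are
the intersection of C with its Hessian curve, which has degree 3(d-2).
By Bezout, the total intersection number is d * 3(d-2) = 5 * 9 = 45.
For a general curve every flex is ordinary, so each contributes
multiplicity 1 to C·Hess(C), and the number of distinct inflection
points is 3d(d-2).
Inflection points = 3*5*(5-2) = 3*5*3 = 45

45


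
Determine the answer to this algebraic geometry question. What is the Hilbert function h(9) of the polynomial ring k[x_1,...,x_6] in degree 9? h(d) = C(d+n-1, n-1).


The Hilbert function for the polynomial ring in 6 variables is:
h(d) = C(d+n-1, n-1)
h(9) = C(9+6-1, 6-1) = C(14, 5)
= 14! / (5! * 9!)
= 2002

2002


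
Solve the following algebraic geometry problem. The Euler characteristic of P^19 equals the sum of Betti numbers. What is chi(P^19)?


The complex projective space P^19 has one cell in each even real dimension 0, 2, ..., 38.
The cohomology groups are H^{2k}(P^19) = Z for k = 0,...,19, and 0 otherwise.
Euler characteristic = sum of Betti numbers = 1 per even-dimensional cohomology group.
chi(P^19) = 19 + 1 = 20

20


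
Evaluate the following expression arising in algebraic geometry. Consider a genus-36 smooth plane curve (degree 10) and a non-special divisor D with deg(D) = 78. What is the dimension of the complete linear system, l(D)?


First, compute the genus of a smooth plane curve of degree 10:
g = (d-1)(d-2)/2 = (10-1)(10-2)/2 = 36
For a non-special divisor D (i.e., h^1(D) = 0), Riemann-Roch gives:
l(D) = deg(D) - g + 1
Since deg(D) = 78 >= 2g - 1 = 71, D is non-special.
l(D) = 78 - 36 + 1 = 43

43


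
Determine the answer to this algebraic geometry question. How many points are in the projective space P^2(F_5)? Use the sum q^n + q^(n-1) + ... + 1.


P^2(F_5) has (q^(n+1) - 1)/(q - 1) points.
= 5^2 + 5^1 + 5^0
= 25 + 5 + 1
= 31

31


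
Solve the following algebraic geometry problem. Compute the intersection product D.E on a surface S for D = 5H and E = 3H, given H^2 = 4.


Using bilinearity of the intersection pairing on a surface S:
(aH).(bH) = ab * (H.H)
We have H^2 = 4.
D.E = (5H).(3H) = 5*3*4
= 15*4
= 60

60


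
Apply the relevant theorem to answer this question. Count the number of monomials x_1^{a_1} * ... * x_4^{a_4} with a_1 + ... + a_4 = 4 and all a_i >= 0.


The number of degree-4 monomials in 4 variables is C(d+n-1, n-1).
= C(4+4-1, 4-1) = C(7, 3)
= 35

35


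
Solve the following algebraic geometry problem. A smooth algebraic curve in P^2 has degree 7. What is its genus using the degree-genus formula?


Using the genus formula for smooth plane curves:
g = (d-1)(d-2)/2
g = (7-1)(7-2)/2
g = 6*5/2
g = 30/2 = 15

15


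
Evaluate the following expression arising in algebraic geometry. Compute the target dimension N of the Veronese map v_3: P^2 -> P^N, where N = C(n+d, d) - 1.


The Veronese embedding v_d: P^n -> P^N maps each point to all
degree-d monomials in n+1 homogeneous coordinates.
N = C(n+d, d) - 1
N = C(2+3, 3) - 1
N = C(5, 3) - 1
C(5, 3) = 10
N = 10 - 1 = 9

9


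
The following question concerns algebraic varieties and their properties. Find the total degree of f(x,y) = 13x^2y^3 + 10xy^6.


Examine each term for its total degree (sum of exponents).
  Term '13x^2y^3' has total degree 2+3 = 5.
  Term '10xy^6' has total degree 1+6 = 7.
The maximum total degree among all terms is 7.

7


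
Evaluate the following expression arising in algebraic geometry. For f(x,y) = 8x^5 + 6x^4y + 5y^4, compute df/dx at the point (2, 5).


df/dx = 5*8*x^4 + 4*6*x^3*y
At (2,5): 5*8*2^4 + 4*6*2^3*5
= 640 + 960
= 1600

1600


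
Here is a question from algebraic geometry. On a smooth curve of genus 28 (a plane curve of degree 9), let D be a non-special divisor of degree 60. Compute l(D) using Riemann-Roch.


First, compute the genus of a smooth plane curve of degree 9:
g = (d-1)(d-2)/2 = (9-1)(9-2)/2 = 28
For a non-special divisor D (i.e., h^1(D) = 0), Riemann-Roch gives:
l(D) = deg(D) - g + 1
Since deg(D) = 60 >= 2g - 1 = 55, D is non-special.
l(D) = 60 - 28 + 1 = 33

33


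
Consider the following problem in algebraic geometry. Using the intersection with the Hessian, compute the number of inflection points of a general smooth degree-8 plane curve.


For a general smooth plane curve C of degree d, the inflection points are
the intersection of C with its Hessian curve, which has degree 3(d-2).
By Bezout, the total intersection number is d * 3(d-2) = 8 * 18 = 144.
For a general curve every flex is ordinary, so each contributes
multiplicity 1 to C·Hess(C), and the number of distinct inflection
points is 3d(d-2).
Inflection points = 3*8*(8-2) = 3*8*6 = 144

144


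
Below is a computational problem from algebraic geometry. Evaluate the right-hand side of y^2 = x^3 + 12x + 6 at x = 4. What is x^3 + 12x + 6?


Compute x^3 + 12x + 6 at x = 4:
x^3 = 4^3 = 64
12*x = 12*4 = 48
Sum: 64 + 48 + 6 = 118

118


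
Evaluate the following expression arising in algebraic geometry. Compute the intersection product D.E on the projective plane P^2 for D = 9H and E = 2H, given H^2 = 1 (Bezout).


Using bilinearity of the intersection pairing on the projective plane P^2:
(aH).(bH) = ab * (H.H)
We have H^2 = 1 (Bezout).
D.E = (9H).(2H) = 9*2*1
= 18*1
= 18

18


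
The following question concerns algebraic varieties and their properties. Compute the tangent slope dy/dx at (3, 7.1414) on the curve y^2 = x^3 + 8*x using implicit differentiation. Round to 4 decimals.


Using implicit differentiation of y^2 = x^3 + 8*x:
2y * dy/dx = 3x^2 + 8
dy/dx = (3x^2 + 8)/(2y)
Numerator: 3*3^2 + 8 = 35
Denominator: 2*7.1414 = 14.2828
dy/dx = 35/14.2828 = 2.4505

2.4505


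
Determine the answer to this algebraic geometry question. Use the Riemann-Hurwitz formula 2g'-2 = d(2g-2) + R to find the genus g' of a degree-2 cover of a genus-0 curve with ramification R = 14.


Riemann-Hurwitz formula: 2g' - 2 = d(2g - 2) + R
Given: d = 2, g = 0, R = 14
2g' - 2 = 2*(2*0 - 2) + 14
2g' - 2 = 2*(-2) + 14
2g' - 2 = -4 + 14 = 10
2g' = 12
g' = 6

6


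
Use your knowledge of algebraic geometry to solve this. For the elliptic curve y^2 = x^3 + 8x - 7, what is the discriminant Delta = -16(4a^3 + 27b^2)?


Compute each component:
4a^3 = 4*8^3 = 4*512 = 2048
27b^2 = 27*(-7)^2 = 27*49 = 1323
4a^3 + 27b^2 = 2048 + 1323 = 3371
Delta = -16*3371 = -53936

-53936


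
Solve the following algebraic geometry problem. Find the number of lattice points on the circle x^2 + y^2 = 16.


Systematically check integer values of x where x^2 <= 16.
For each valid x, check if 16 - x^2 is a perfect square.
x=0: 16 - 0 = 16, sqrt = 4 (valid)
x=4: 16 - 16 = 0, sqrt = 0 (valid)
Total integer solutions found: 4

4


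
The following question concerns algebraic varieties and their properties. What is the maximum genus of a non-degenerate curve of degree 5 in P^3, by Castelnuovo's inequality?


Castelnuovo's bound: write d - 1 = m(r-1) + epsilon with 0 <= epsilon < r-1.
d - 1 = 5 - 1 = 4
r - 1 = 3 - 1 = 2
4 = 2*2 + 0, so m = 2, epsilon = 0
pi(d, r) = m(m-1)(r-1)/2 + m*epsilon
= 2*1*2/2 + 2*0
= 4/2 + 0
= 2 + 0 = 2

2


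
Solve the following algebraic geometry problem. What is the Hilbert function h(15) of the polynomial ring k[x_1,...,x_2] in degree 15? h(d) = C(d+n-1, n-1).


The Hilbert function for the polynomial ring in 2 variables is:
h(d) = C(d+n-1, n-1)
h(15) = C(15+2-1, 2-1) = C(16, 1)
= 16! / (1! * 15!)
= 16

16
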